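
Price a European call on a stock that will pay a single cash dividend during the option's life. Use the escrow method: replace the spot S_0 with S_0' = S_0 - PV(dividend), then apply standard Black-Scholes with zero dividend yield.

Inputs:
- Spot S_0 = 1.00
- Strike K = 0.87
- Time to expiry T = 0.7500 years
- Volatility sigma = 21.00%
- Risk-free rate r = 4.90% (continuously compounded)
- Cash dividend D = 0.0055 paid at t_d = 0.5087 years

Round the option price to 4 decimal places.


PV(D) = D * exp(-r * t_d) = 0.0055 * 0.97538180 = 0.00536460
S_0' = S_0 - PV(D) = 1.0000 - 0.00536460 = 0.99463540
d1 = (ln(S_0'/K) + (r + sigma^2/2)*T) / (sigma*sqrt(T)) = 1.02917099
d2 = d1 - sigma*sqrt(T) = 0.84730565
exp(-rT) = 0.96391708
N(d1) = 0.84830033; N(d2) = 0.80158761
C = S_0' * N(d1) - K * exp(-rT) * N(d2) = 0.99463540 * 0.84830033 - 0.8700 * 0.96391708 * 0.80158761 = 0.1715

Answer: Price = 0.1715


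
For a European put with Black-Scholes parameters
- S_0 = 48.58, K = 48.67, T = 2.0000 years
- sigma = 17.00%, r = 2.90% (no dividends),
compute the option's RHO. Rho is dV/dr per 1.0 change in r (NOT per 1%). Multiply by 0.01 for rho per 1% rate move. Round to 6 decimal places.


d1 = 0.3537576185; d2 = 0.1133413129
phi(d1) = 0.3747445221; exp(-qT) = 1.0000000000; exp(-rT) = 0.9436499474
N(-d2) = 0.4548799826
Rho = -K*T*exp(-rT)*N(-d2) = -48.6700 * 2.0000 * 0.9436499474 * 0.4548799826 = -41.782949

Answer: Rho = -41.782949


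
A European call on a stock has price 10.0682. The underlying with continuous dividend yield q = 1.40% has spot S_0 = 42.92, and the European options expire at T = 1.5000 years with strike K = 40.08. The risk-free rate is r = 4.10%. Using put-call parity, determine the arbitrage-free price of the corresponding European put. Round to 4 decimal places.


Put-call parity: C - P = S_0 * exp(-qT) - K * exp(-rT).
S_0 * exp(-qT) = 42.9200 * 0.97921896 = 42.02807796
K * exp(-rT) = 40.0800 * 0.94035295 = 37.68934607
P = C - S*exp(-qT) + K*exp(-rT)
P = 10.0682 - 42.02807796 + 37.68934607 = 5.7295

Answer: Put price = 5.7295


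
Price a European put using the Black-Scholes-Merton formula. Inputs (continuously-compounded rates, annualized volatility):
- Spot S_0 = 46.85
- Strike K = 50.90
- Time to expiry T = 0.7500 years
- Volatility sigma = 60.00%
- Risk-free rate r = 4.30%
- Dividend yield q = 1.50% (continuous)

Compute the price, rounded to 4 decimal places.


d1 = (ln(S/K) + (r - q + 0.5*sigma^2) * T) / (sigma * sqrt(T)) = 0.14065809
d2 = d1 - sigma * sqrt(T) = -0.37895716
exp(-rT) = 0.96826449; exp(-qT) = 0.98881304
P = K * exp(-rT) * N(-d2) - S_0 * exp(-qT) * N(-d1)
N(-d1) = 0.44407003; N(-d2) = 0.64764016
P = 50.9000 * 0.96826449 * 0.64764016 - 46.8500 * 0.98881304 * 0.44407003 = 11.3468

Answer: Price = 11.3468


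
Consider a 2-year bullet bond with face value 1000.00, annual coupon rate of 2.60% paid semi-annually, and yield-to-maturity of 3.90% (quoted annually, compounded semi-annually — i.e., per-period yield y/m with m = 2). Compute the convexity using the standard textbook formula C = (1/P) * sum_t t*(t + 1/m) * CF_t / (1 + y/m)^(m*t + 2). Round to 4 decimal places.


Coupon per period c = face * coupon_rate / m = 13.000000
Periods per year m = 2; per-period yield y/m = 0.019500
Number of cashflows N = 4
Cashflows (t years, CF_t, discount factor 1/(1+y/m)^(m*t), PV):
  t = 0.5000: CF_t = 13.000000, DF = 0.980873, PV = 12.751349
  t = 1.0000: CF_t = 13.000000, DF = 0.962112, PV = 12.507453
  t = 1.5000: CF_t = 13.000000, DF = 0.943709, PV = 12.268223
  t = 2.0000: CF_t = 1013.000000, DF = 0.925659, PV = 937.692678
Price P = sum_t PV_t = 975.219703
Convexity numerator sum_t t*(t + 1/m) * CF_t / (1+y/m)^(m*t + 2):
  t = 0.5000: term = 6.134112
  t = 1.0000: term = 18.050353
  t = 1.5000: term = 35.410206
  t = 2.0000: term = 4510.825938
Convexity = (1/P) * sum = 4570.420608 / 975.219703 = 4.686555

Answer: Convexity = 4.6866


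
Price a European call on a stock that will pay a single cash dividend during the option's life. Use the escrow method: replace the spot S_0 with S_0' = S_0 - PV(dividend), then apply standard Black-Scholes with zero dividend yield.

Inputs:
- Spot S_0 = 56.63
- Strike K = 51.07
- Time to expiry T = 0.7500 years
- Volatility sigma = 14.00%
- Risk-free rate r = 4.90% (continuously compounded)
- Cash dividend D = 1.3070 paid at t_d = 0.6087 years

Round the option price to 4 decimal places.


Answer: Price = 6.6932

Derivation:
PV(D) = D * exp(-r * t_d) = 1.3070 * 0.97061411 = 1.26859265
S_0' = S_0 - PV(D) = 56.6300 - 1.26859265 = 55.36140735
d1 = (ln(S_0'/K) + (r + sigma^2/2)*T) / (sigma*sqrt(T)) = 1.02921339
d2 = d1 - sigma*sqrt(T) = 0.90796984
exp(-rT) = 0.96391708
N(d1) = 0.84831029; N(d2) = 0.81805292
C = S_0' * N(d1) - K * exp(-rT) * N(d2) = 55.36140735 * 0.84831029 - 51.0700 * 0.96391708 * 0.81805292 = 6.6932


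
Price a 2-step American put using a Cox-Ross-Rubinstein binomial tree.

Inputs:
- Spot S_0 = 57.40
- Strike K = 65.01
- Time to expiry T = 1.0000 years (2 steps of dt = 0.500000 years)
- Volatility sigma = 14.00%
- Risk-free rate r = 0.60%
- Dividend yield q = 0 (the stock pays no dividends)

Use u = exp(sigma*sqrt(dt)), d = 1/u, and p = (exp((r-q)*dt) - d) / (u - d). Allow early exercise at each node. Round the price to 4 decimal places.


Answer: Price = V(0,0) = 8.5053

Derivation:
dt = T/N = 0.500000
u = exp(sigma*sqrt(dt)) = 1.104061; d = 1/u = 0.905747
p = (exp((r-q)*dt) - d) / (u - d) = 0.490422
Discount per step: exp(-r*dt) = 0.997004
Stock lattice S(k, i) with i counting down-moves:
  k=0: S(0,0) = 57.4000
  k=1: S(1,0) = 63.3731; S(1,1) = 51.9899
  k=2: S(2,0) = 69.9677; S(2,1) = 57.4000; S(2,2) = 47.0897
Terminal payoffs V(N, i) = max(K - S_T, 0):
  V(2,0) = 0.000000; V(2,1) = 7.610000; V(2,2) = 17.920295
Backward induction: V(k, i) = exp(-r*dt) * [p * V(k+1, i) + (1-p) * V(k+1, i+1)]; then take max(V_cont, immediate exercise) for American.
  V(1,0) = exp(-r*dt) * [p*0.000000 + (1-p)*7.610000] = 3.866274; exercise = 1.636914; V(1,0) = max -> 3.866274
  V(1,1) = exp(-r*dt) * [p*7.610000 + (1-p)*17.920295] = 12.825368; exercise = 13.020106; V(1,1) = max -> 13.020106
  V(0,0) = exp(-r*dt) * [p*3.866274 + (1-p)*13.020106] = 8.505314; exercise = 7.610000; V(0,0) = max -> 8.505314


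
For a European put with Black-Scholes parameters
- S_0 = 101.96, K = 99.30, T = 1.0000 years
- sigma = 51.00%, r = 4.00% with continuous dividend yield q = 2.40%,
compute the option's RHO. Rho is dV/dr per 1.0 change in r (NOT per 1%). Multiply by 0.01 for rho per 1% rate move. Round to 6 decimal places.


Answer: Rho = -54.209940

Derivation:
d1 = 0.3382058989; d2 = -0.1717941011
phi(d1) = 0.3767663111; exp(-qT) = 0.9762857098; exp(-rT) = 0.9607894392
N(-d2) = 0.5682002984
Rho = -K*T*exp(-rT)*N(-d2) = -99.3000 * 1.0000 * 0.9607894392 * 0.5682002984 = -54.209940


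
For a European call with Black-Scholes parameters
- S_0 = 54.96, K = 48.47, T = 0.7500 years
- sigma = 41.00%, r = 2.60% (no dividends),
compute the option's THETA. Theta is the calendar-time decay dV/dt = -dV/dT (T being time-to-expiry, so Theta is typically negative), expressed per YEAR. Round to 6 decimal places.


Answer: Theta = -5.101372

Derivation:
d1 = 0.5863572096; d2 = 0.2312867940
phi(d1) = 0.3359322011; exp(-qT) = 1.0000000000; exp(-rT) = 0.9806888952
Theta = -S*exp(-qT)*phi(d1)*sigma/(2*sqrt(T)) - r*K*exp(-rT)*N(d2) + q*S*exp(-qT)*N(d1)
N(d1) = 0.7211822533; N(d2) = 0.5914539973; sqrt(T) = 0.8660254038
Term 1 = -54.9600 * 1.0000000000 * 0.3359322011 * 0.4100 / (2 * 0.8660254038) = -4.3704040398
Term 2 = -0.0260 * 48.4700 * 0.9806888952 * 0.5914539973 = -0.7309683898
Term 3 = 0 (no dividend yield, q = 0)
Theta = -4.3704040398 + (-0.7309683898) + (0.0000000000) = -5.101372


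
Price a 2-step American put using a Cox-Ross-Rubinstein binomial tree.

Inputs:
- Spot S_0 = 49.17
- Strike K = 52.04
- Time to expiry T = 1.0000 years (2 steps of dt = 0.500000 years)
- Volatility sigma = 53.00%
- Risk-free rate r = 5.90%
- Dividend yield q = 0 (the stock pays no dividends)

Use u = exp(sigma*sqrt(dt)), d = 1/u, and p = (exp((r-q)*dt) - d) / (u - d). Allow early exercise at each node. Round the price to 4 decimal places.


dt = T/N = 0.500000
u = exp(sigma*sqrt(dt)) = 1.454652; d = 1/u = 0.687450
p = (exp((r-q)*dt) - d) / (u - d) = 0.446414
Discount per step: exp(-r*dt) = 0.970931
Stock lattice S(k, i) with i counting down-moves:
  k=0: S(0,0) = 49.1700
  k=1: S(1,0) = 71.5252; S(1,1) = 33.8019
  k=2: S(2,0) = 104.0443; S(2,1) = 49.1700; S(2,2) = 23.2371
Terminal payoffs V(N, i) = max(K - S_T, 0):
  V(2,0) = 0.000000; V(2,1) = 2.870000; V(2,2) = 28.802892
Backward induction: V(k, i) = exp(-r*dt) * [p * V(k+1, i) + (1-p) * V(k+1, i+1)]; then take max(V_cont, immediate exercise) for American.
  V(1,0) = exp(-r*dt) * [p*0.000000 + (1-p)*2.870000] = 1.542607; exercise = 0.000000; V(1,0) = max -> 1.542607
  V(1,1) = exp(-r*dt) * [p*2.870000 + (1-p)*28.802892] = 16.725340; exercise = 18.238098; V(1,1) = max -> 18.238098
  V(0,0) = exp(-r*dt) * [p*1.542607 + (1-p)*18.238098] = 10.471488; exercise = 2.870000; V(0,0) = max -> 10.471488

Answer: Price = V(0,0) = 10.4715


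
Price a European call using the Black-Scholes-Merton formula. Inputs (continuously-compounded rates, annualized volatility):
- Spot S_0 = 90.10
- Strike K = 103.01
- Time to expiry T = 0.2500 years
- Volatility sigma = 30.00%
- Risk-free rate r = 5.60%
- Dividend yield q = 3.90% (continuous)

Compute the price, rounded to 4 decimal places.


Answer: Price = 1.5277

Derivation:
d1 = (ln(S/K) + (r - q + 0.5*sigma^2) * T) / (sigma * sqrt(T)) = -0.78937271
d2 = d1 - sigma * sqrt(T) = -0.93937271
exp(-rT) = 0.98609754; exp(-qT) = 0.99029738
C = S_0 * exp(-qT) * N(d1) - K * exp(-rT) * N(d2)
N(d1) = 0.21494710; N(d2) = 0.17376971
C = 90.1000 * 0.99029738 * 0.21494710 - 103.0100 * 0.98609754 * 0.17376971 = 1.5277


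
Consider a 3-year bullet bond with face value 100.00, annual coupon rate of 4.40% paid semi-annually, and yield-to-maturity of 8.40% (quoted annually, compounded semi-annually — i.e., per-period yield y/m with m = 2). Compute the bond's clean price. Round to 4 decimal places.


Answer: Price = 89.5836

Derivation:
Coupon per period c = face * coupon_rate / m = 2.200000
Periods per year m = 2; per-period yield y/m = 0.042000
Number of cashflows N = 6
Cashflows (t years, CF_t, discount factor 1/(1+y/m)^(m*t), PV):
  t = 0.5000: CF_t = 2.200000, DF = 0.959693, PV = 2.111324
  t = 1.0000: CF_t = 2.200000, DF = 0.921010, PV = 2.026223
  t = 1.5000: CF_t = 2.200000, DF = 0.883887, PV = 1.944552
  t = 2.0000: CF_t = 2.200000, DF = 0.848260, PV = 1.866173
  t = 2.5000: CF_t = 2.200000, DF = 0.814069, PV = 1.790953
  t = 3.0000: CF_t = 102.200000, DF = 0.781257, PV = 79.844422
Price P = sum_t PV_t = 89.583647


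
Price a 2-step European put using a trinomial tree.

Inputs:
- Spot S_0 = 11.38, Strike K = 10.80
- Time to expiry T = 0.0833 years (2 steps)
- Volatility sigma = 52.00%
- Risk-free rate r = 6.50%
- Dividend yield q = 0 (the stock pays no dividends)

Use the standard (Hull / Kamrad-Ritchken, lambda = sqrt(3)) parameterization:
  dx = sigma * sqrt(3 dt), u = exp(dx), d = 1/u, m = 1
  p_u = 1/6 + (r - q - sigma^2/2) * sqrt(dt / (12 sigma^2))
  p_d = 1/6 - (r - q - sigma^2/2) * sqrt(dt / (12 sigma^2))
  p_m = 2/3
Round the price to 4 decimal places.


dt = T/N = 0.041650; dx = sigma*sqrt(3*dt) = 0.183811
u = exp(dx) = 1.201789; d = 1/u = 0.832093
p_u = 0.158713, p_m = 0.666667, p_d = 0.174620
Discount per step: exp(-r*dt) = 0.997296
Stock lattice S(k, j) with j the centered position index:
  k=0: S(0,+0) = 11.3800
  k=1: S(1,-1) = 9.4692; S(1,+0) = 11.3800; S(1,+1) = 13.6764
  k=2: S(2,-2) = 7.8793; S(2,-1) = 9.4692; S(2,+0) = 11.3800; S(2,+1) = 13.6764; S(2,+2) = 16.4361
Terminal payoffs V(N, j) = max(K - S_T, 0):
  V(2,-2) = 2.920729; V(2,-1) = 1.330781; V(2,+0) = 0.000000; V(2,+1) = 0.000000; V(2,+2) = 0.000000
Backward induction: V(k, j) = exp(-r*dt) * [p_u * V(k+1, j+1) + p_m * V(k+1, j) + p_d * V(k+1, j-1)]
  V(1,-1) = exp(-r*dt) * [p_u*0.000000 + p_m*1.330781 + p_d*2.920729] = 1.393428
  V(1,+0) = exp(-r*dt) * [p_u*0.000000 + p_m*0.000000 + p_d*1.330781] = 0.231753
  V(1,+1) = exp(-r*dt) * [p_u*0.000000 + p_m*0.000000 + p_d*0.000000] = 0.000000
  V(0,+0) = exp(-r*dt) * [p_u*0.000000 + p_m*0.231753 + p_d*1.393428] = 0.396747

Answer: Price = V(0,0) = 0.3967


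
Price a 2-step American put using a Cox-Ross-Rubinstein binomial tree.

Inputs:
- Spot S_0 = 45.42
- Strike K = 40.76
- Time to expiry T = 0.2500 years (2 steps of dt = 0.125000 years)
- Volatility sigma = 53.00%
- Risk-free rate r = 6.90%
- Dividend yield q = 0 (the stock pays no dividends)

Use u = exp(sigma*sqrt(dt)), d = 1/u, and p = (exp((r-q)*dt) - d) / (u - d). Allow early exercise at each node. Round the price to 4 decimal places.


Answer: Price = V(0,0) = 2.5709

Derivation:
dt = T/N = 0.125000
u = exp(sigma*sqrt(dt)) = 1.206089; d = 1/u = 0.829126
p = (exp((r-q)*dt) - d) / (u - d) = 0.476270
Discount per step: exp(-r*dt) = 0.991412
Stock lattice S(k, i) with i counting down-moves:
  k=0: S(0,0) = 45.4200
  k=1: S(1,0) = 54.7806; S(1,1) = 37.6589
  k=2: S(2,0) = 66.0703; S(2,1) = 45.4200; S(2,2) = 31.2240
Terminal payoffs V(N, i) = max(K - S_T, 0):
  V(2,0) = 0.000000; V(2,1) = 0.000000; V(2,2) = 9.536034
Backward induction: V(k, i) = exp(-r*dt) * [p * V(k+1, i) + (1-p) * V(k+1, i+1)]; then take max(V_cont, immediate exercise) for American.
  V(1,0) = exp(-r*dt) * [p*0.000000 + (1-p)*0.000000] = 0.000000; exercise = 0.000000; V(1,0) = max -> 0.000000
  V(1,1) = exp(-r*dt) * [p*0.000000 + (1-p)*9.536034] = 4.951417; exercise = 3.101103; V(1,1) = max -> 4.951417
  V(0,0) = exp(-r*dt) * [p*0.000000 + (1-p)*4.951417] = 2.570936; exercise = 0.000000; V(0,0) = max -> 2.570936


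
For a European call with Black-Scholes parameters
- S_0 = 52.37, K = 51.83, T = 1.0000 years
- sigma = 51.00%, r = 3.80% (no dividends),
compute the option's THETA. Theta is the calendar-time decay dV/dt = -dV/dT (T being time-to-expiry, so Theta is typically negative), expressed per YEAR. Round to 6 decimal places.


d1 = 0.3498328943; d2 = -0.1601671057
phi(d1) = 0.3752622890; exp(-qT) = 1.0000000000; exp(-rT) = 0.9627129409
Theta = -S*exp(-qT)*phi(d1)*sigma/(2*sqrt(T)) - r*K*exp(-rT)*N(d2) + q*S*exp(-qT)*N(d1)
N(d1) = 0.6367679445; N(d2) = 0.4363747203; sqrt(T) = 1.0000000000
Term 1 = -52.3700 * 1.0000000000 * 0.3752622890 * 0.5100 / (2 * 1.0000000000) = -5.0113839491
Term 2 = -0.0380 * 51.8300 * 0.9627129409 * 0.4363747203 = -0.8274108253
Term 3 = 0 (no dividend yield, q = 0)
Theta = -5.0113839491 + (-0.8274108253) + (0.0000000000) = -5.838795

Answer: Theta = -5.838795


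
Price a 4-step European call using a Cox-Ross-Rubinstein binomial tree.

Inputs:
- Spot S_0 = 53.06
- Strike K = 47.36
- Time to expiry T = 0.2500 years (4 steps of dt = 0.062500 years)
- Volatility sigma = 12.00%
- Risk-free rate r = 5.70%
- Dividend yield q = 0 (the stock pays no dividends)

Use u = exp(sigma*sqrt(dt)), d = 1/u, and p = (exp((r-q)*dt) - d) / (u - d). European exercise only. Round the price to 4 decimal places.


dt = T/N = 0.062500
u = exp(sigma*sqrt(dt)) = 1.030455; d = 1/u = 0.970446
p = (exp((r-q)*dt) - d) / (u - d) = 0.551973
Discount per step: exp(-r*dt) = 0.996444
Stock lattice S(k, i) with i counting down-moves:
  k=0: S(0,0) = 53.0600
  k=1: S(1,0) = 54.6759; S(1,1) = 51.4918
  k=2: S(2,0) = 56.3410; S(2,1) = 53.0600; S(2,2) = 49.9700
  k=3: S(3,0) = 58.0569; S(3,1) = 54.6759; S(3,2) = 51.4918; S(3,3) = 48.4932
  k=4: S(4,0) = 59.8250; S(4,1) = 56.3410; S(4,2) = 53.0600; S(4,3) = 49.9700; S(4,4) = 47.0600
Terminal payoffs V(N, i) = max(S_T - K, 0):
  V(4,0) = 12.464983; V(4,1) = 8.981047; V(4,2) = 5.700000; V(4,3) = 2.610026; V(4,4) = 0.000000
Backward induction: V(k, i) = exp(-r*dt) * [p * V(k+1, i) + (1-p) * V(k+1, i+1)].
  V(3,0) = exp(-r*dt) * [p*12.464983 + (1-p)*8.981047] = 10.865307
  V(3,1) = exp(-r*dt) * [p*8.981047 + (1-p)*5.700000] = 7.484337
  V(3,2) = exp(-r*dt) * [p*5.700000 + (1-p)*2.610026] = 4.300260
  V(3,3) = exp(-r*dt) * [p*2.610026 + (1-p)*0.000000] = 1.435540
  V(2,0) = exp(-r*dt) * [p*10.865307 + (1-p)*7.484337] = 9.317288
  V(2,1) = exp(-r*dt) * [p*7.484337 + (1-p)*4.300260] = 6.036241
  V(2,2) = exp(-r*dt) * [p*4.300260 + (1-p)*1.435540] = 3.006058
  V(1,0) = exp(-r*dt) * [p*9.317288 + (1-p)*6.036241] = 7.819382
  V(1,1) = exp(-r*dt) * [p*6.036241 + (1-p)*3.006058] = 4.661998
  V(0,0) = exp(-r*dt) * [p*7.819382 + (1-p)*4.661998] = 6.382011

Answer: Price = V(0,0) = 6.3820


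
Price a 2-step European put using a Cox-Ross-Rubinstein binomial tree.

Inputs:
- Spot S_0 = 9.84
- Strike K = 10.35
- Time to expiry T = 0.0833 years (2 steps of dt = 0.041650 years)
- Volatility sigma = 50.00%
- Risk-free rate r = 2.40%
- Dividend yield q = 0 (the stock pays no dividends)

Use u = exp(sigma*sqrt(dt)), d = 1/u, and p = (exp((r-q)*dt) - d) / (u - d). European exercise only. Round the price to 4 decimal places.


Answer: Price = V(0,0) = 0.8833

Derivation:
dt = T/N = 0.041650
u = exp(sigma*sqrt(dt)) = 1.107430; d = 1/u = 0.902992
p = (exp((r-q)*dt) - d) / (u - d) = 0.479404
Discount per step: exp(-r*dt) = 0.999001
Stock lattice S(k, i) with i counting down-moves:
  k=0: S(0,0) = 9.8400
  k=1: S(1,0) = 10.8971; S(1,1) = 8.8854
  k=2: S(2,0) = 12.0678; S(2,1) = 9.8400; S(2,2) = 8.0235
Terminal payoffs V(N, i) = max(K - S_T, 0):
  V(2,0) = 0.000000; V(2,1) = 0.510000; V(2,2) = 2.326519
Backward induction: V(k, i) = exp(-r*dt) * [p * V(k+1, i) + (1-p) * V(k+1, i+1)].
  V(1,0) = exp(-r*dt) * [p*0.000000 + (1-p)*0.510000] = 0.265239
  V(1,1) = exp(-r*dt) * [p*0.510000 + (1-p)*2.326519] = 1.454219
  V(0,0) = exp(-r*dt) * [p*0.265239 + (1-p)*1.454219] = 0.883334


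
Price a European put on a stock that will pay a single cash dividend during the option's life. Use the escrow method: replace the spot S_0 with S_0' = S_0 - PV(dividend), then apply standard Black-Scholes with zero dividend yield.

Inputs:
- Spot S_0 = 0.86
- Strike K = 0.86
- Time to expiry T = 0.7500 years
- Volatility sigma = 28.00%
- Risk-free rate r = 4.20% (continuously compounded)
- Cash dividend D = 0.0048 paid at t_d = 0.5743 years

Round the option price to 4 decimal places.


PV(D) = D * exp(-r * t_d) = 0.0048 * 0.97616798 = 0.00468561
S_0' = S_0 - PV(D) = 0.8600 - 0.00468561 = 0.85531439
d1 = (ln(S_0'/K) + (r + sigma^2/2)*T) / (sigma*sqrt(T)) = 0.22861720
d2 = d1 - sigma*sqrt(T) = -0.01386992
exp(-rT) = 0.96899096
N(-d1) = 0.40958323; N(-d2) = 0.50553312
P = K * exp(-rT) * N(-d2) - S_0' * N(-d1) = 0.8600 * 0.96899096 * 0.50553312 - 0.85531439 * 0.40958323 = 0.0710

Answer: Price = 0.0710


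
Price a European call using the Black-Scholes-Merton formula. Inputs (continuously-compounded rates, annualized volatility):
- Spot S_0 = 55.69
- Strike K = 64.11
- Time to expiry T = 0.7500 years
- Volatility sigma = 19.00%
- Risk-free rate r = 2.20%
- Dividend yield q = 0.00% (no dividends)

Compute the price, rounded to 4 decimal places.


Answer: Price = 1.2646

Derivation:
d1 = (ln(S/K) + (r - q + 0.5*sigma^2) * T) / (sigma * sqrt(T)) = -0.67314338
d2 = d1 - sigma * sqrt(T) = -0.83768820
exp(-rT) = 0.98363538; exp(-qT) = 1.00000000
C = S_0 * exp(-qT) * N(d1) - K * exp(-rT) * N(d2)
N(d1) = 0.25042804; N(d2) = 0.20110292
C = 55.6900 * 1.00000000 * 0.25042804 - 64.1100 * 0.98363538 * 0.20110292 = 1.2646


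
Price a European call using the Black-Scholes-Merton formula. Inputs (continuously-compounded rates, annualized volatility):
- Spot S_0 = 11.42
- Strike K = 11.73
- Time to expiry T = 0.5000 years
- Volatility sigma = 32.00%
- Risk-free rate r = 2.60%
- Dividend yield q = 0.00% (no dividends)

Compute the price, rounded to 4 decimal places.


Answer: Price = 0.9585

Derivation:
d1 = (ln(S/K) + (r - q + 0.5*sigma^2) * T) / (sigma * sqrt(T)) = 0.05222223
d2 = d1 - sigma * sqrt(T) = -0.17405194
exp(-rT) = 0.98708414; exp(-qT) = 1.00000000
C = S_0 * exp(-qT) * N(d1) - K * exp(-rT) * N(d2)
N(d1) = 0.52082419; N(d2) = 0.43091232
C = 11.4200 * 1.00000000 * 0.52082419 - 11.7300 * 0.98708414 * 0.43091232 = 0.9585


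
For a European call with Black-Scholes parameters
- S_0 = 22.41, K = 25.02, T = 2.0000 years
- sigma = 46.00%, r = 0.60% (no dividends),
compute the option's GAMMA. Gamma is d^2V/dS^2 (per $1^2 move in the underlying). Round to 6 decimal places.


d1 = 0.1743660496; d2 = -0.4761721891
phi(d1) = 0.3929235195; exp(-qT) = 1.0000000000; exp(-rT) = 0.9880717129
Gamma = exp(-qT) * phi(d1) / (S * sigma * sqrt(T)) = 1.0000000000 * 0.3929235195 / (22.4100 * 0.4600 * 1.4142135624) = 0.026952

Answer: Gamma = 0.026952


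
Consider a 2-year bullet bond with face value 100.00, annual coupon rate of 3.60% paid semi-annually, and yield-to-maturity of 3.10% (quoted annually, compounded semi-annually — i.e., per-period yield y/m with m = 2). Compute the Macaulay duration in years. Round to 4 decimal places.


Coupon per period c = face * coupon_rate / m = 1.800000
Periods per year m = 2; per-period yield y/m = 0.015500
Number of cashflows N = 4
Cashflows (t years, CF_t, discount factor 1/(1+y/m)^(m*t), PV):
  t = 0.5000: CF_t = 1.800000, DF = 0.984737, PV = 1.772526
  t = 1.0000: CF_t = 1.800000, DF = 0.969706, PV = 1.745471
  t = 1.5000: CF_t = 1.800000, DF = 0.954905, PV = 1.718829
  t = 2.0000: CF_t = 101.800000, DF = 0.940330, PV = 95.725593
Price P = sum_t PV_t = 100.962419
Macaulay numerator sum_t t * PV_t:
  t * PV_t at t = 0.5000: 0.886263
  t * PV_t at t = 1.0000: 1.745471
  t * PV_t at t = 1.5000: 2.578244
  t * PV_t at t = 2.0000: 191.451187
Macaulay duration D = (sum_t t * PV_t) / P = 196.661164 / 100.962419 = 1.947865

Answer: Macaulay duration = 1.9479 years


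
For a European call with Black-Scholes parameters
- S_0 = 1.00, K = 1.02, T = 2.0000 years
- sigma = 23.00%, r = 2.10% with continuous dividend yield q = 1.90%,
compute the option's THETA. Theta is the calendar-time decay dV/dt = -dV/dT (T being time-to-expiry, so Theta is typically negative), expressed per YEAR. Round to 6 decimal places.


d1 = 0.1140513209; d2 = -0.2112177985
phi(d1) = 0.3963560383; exp(-qT) = 0.9627129409; exp(-rT) = 0.9588697806
Theta = -S*exp(-qT)*phi(d1)*sigma/(2*sqrt(T)) - r*K*exp(-rT)*N(d2) + q*S*exp(-qT)*N(d1)
N(d1) = 0.5454014447; N(d2) = 0.4163586614; sqrt(T) = 1.4142135624
Term 1 = -1.0000 * 0.9627129409 * 0.3963560383 * 0.2300 / (2 * 1.4142135624) = -0.0310288108
Term 2 = -0.0210 * 1.0200 * 0.9588697806 * 0.4163586614 = -0.0085515867
Term 3 = 0.0190 * 1.0000 * 0.9627129409 * 0.5454014447 = 0.0099762355
Theta = -0.0310288108 + (-0.0085515867) + (0.0099762355) = -0.029604

Answer: Theta = -0.029604


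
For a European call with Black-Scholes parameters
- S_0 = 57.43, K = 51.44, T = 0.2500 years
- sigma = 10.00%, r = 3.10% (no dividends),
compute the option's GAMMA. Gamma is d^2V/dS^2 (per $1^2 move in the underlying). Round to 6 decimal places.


Answer: Gamma = 0.008122

Derivation:
d1 = 2.3830146989; d2 = 2.3330146989
phi(d1) = 0.0233229352; exp(-qT) = 1.0000000000; exp(-rT) = 0.9922799538
Gamma = exp(-qT) * phi(d1) / (S * sigma * sqrt(T)) = 1.0000000000 * 0.0233229352 / (57.4300 * 0.1000 * 0.5000000000) = 0.008122


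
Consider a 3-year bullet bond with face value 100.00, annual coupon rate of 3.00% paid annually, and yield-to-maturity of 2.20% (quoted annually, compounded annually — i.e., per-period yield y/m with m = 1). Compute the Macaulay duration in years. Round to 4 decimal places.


Coupon per period c = face * coupon_rate / m = 3.000000
Periods per year m = 1; per-period yield y/m = 0.022000
Number of cashflows N = 3
Cashflows (t years, CF_t, discount factor 1/(1+y/m)^(m*t), PV):
  t = 1.0000: CF_t = 3.000000, DF = 0.978474, PV = 2.935421
  t = 2.0000: CF_t = 3.000000, DF = 0.957411, PV = 2.872232
  t = 3.0000: CF_t = 103.000000, DF = 0.936801, PV = 96.490496
Price P = sum_t PV_t = 102.298148
Macaulay numerator sum_t t * PV_t:
  t * PV_t at t = 1.0000: 2.935421
  t * PV_t at t = 2.0000: 5.744463
  t * PV_t at t = 3.0000: 289.471487
Macaulay duration D = (sum_t t * PV_t) / P = 298.151371 / 102.298148 = 2.914533

Answer: Macaulay duration = 2.9145 years


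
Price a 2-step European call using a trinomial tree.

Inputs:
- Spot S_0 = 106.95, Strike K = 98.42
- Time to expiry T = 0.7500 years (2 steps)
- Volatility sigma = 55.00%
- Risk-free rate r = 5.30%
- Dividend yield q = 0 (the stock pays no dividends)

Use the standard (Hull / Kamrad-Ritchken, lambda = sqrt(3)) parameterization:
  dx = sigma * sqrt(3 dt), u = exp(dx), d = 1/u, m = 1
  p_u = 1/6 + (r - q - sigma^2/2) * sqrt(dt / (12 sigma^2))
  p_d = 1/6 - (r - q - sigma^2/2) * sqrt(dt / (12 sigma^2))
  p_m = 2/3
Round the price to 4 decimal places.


Answer: Price = V(0,0) = 24.5197

Derivation:
dt = T/N = 0.375000; dx = sigma*sqrt(3*dt) = 0.583363
u = exp(dx) = 1.792055; d = 1/u = 0.558019
p_u = 0.135088, p_m = 0.666667, p_d = 0.198245
Discount per step: exp(-r*dt) = 0.980321
Stock lattice S(k, j) with j the centered position index:
  k=0: S(0,+0) = 106.9500
  k=1: S(1,-1) = 59.6801; S(1,+0) = 106.9500; S(1,+1) = 191.6603
  k=2: S(2,-2) = 33.3026; S(2,-1) = 59.6801; S(2,+0) = 106.9500; S(2,+1) = 191.6603; S(2,+2) = 343.4658
Terminal payoffs V(N, j) = max(S_T - K, 0):
  V(2,-2) = 0.000000; V(2,-1) = 0.000000; V(2,+0) = 8.530000; V(2,+1) = 93.240299; V(2,+2) = 245.045828
Backward induction: V(k, j) = exp(-r*dt) * [p_u * V(k+1, j+1) + p_m * V(k+1, j) + p_d * V(k+1, j-1)]
  V(1,-1) = exp(-r*dt) * [p_u*8.530000 + p_m*0.000000 + p_d*0.000000] = 1.129624
  V(1,+0) = exp(-r*dt) * [p_u*93.240299 + p_m*8.530000 + p_d*0.000000] = 17.922531
  V(1,+1) = exp(-r*dt) * [p_u*245.045828 + p_m*93.240299 + p_d*8.530000] = 95.046027
  V(0,+0) = exp(-r*dt) * [p_u*95.046027 + p_m*17.922531 + p_d*1.129624] = 24.519664


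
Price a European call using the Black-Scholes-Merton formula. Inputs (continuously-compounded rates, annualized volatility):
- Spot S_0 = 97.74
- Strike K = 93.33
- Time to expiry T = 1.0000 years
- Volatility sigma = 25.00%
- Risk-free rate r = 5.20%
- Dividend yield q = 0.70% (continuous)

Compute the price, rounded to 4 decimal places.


d1 = (ln(S/K) + (r - q + 0.5*sigma^2) * T) / (sigma * sqrt(T)) = 0.48967717
d2 = d1 - sigma * sqrt(T) = 0.23967717
exp(-rT) = 0.94932887; exp(-qT) = 0.99302444
C = S_0 * exp(-qT) * N(d1) - K * exp(-rT) * N(d2)
N(d1) = 0.68781882; N(d2) = 0.59470973
C = 97.7400 * 0.99302444 * 0.68781882 - 93.3300 * 0.94932887 * 0.59470973 = 14.0667

Answer: Price = 14.0667


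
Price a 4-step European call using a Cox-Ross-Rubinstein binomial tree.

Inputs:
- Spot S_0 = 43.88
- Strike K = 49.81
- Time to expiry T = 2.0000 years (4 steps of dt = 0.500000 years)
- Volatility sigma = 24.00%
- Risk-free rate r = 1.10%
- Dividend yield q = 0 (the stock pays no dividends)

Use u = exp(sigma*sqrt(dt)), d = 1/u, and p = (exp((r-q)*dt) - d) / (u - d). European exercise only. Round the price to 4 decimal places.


dt = T/N = 0.500000
u = exp(sigma*sqrt(dt)) = 1.184956; d = 1/u = 0.843913
p = (exp((r-q)*dt) - d) / (u - d) = 0.473847
Discount per step: exp(-r*dt) = 0.994515
Stock lattice S(k, i) with i counting down-moves:
  k=0: S(0,0) = 43.8800
  k=1: S(1,0) = 51.9959; S(1,1) = 37.0309
  k=2: S(2,0) = 61.6128; S(2,1) = 43.8800; S(2,2) = 31.2509
  k=3: S(3,0) = 73.0085; S(3,1) = 51.9959; S(3,2) = 37.0309; S(3,3) = 26.3730
  k=4: S(4,0) = 86.5118; S(4,1) = 61.6128; S(4,2) = 43.8800; S(4,3) = 31.2509; S(4,4) = 22.2565
Terminal payoffs V(N, i) = max(S_T - K, 0):
  V(4,0) = 36.701828; V(4,1) = 11.802815; V(4,2) = 0.000000; V(4,3) = 0.000000; V(4,4) = 0.000000
Backward induction: V(k, i) = exp(-r*dt) * [p * V(k+1, i) + (1-p) * V(k+1, i+1)].
  V(3,0) = exp(-r*dt) * [p*36.701828 + (1-p)*11.802815] = 23.471677
  V(3,1) = exp(-r*dt) * [p*11.802815 + (1-p)*0.000000] = 5.562048
  V(3,2) = exp(-r*dt) * [p*0.000000 + (1-p)*0.000000] = 0.000000
  V(3,3) = exp(-r*dt) * [p*0.000000 + (1-p)*0.000000] = 0.000000
  V(2,0) = exp(-r*dt) * [p*23.471677 + (1-p)*5.562048] = 13.971410
  V(2,1) = exp(-r*dt) * [p*5.562048 + (1-p)*0.000000] = 2.621102
  V(2,2) = exp(-r*dt) * [p*0.000000 + (1-p)*0.000000] = 0.000000
  V(1,0) = exp(-r*dt) * [p*13.971410 + (1-p)*2.621102] = 7.955530
  V(1,1) = exp(-r*dt) * [p*2.621102 + (1-p)*0.000000] = 1.235188
  V(0,0) = exp(-r*dt) * [p*7.955530 + (1-p)*1.235188] = 4.395358

Answer: Price = V(0,0) = 4.3954


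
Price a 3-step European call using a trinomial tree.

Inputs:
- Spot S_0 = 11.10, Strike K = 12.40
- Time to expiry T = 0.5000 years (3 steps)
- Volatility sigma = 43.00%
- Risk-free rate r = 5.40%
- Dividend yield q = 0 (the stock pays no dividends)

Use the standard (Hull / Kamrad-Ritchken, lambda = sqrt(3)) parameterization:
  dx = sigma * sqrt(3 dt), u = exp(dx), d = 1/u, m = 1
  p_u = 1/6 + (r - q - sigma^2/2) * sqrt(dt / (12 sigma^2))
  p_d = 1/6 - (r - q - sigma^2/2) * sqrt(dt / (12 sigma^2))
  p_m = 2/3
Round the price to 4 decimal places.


Answer: Price = V(0,0) = 1.0048

Derivation:
dt = T/N = 0.166667; dx = sigma*sqrt(3*dt) = 0.304056
u = exp(dx) = 1.355345; d = 1/u = 0.737820
p_u = 0.156129, p_m = 0.666667, p_d = 0.177205
Discount per step: exp(-r*dt) = 0.991040
Stock lattice S(k, j) with j the centered position index:
  k=0: S(0,+0) = 11.1000
  k=1: S(1,-1) = 8.1898; S(1,+0) = 11.1000; S(1,+1) = 15.0443
  k=2: S(2,-2) = 6.0426; S(2,-1) = 8.1898; S(2,+0) = 11.1000; S(2,+1) = 15.0443; S(2,+2) = 20.3903
  k=3: S(3,-3) = 4.4583; S(3,-2) = 6.0426; S(3,-1) = 8.1898; S(3,+0) = 11.1000; S(3,+1) = 15.0443; S(3,+2) = 20.3903; S(3,+3) = 27.6358
Terminal payoffs V(N, j) = max(S_T - K, 0):
  V(3,-3) = 0.000000; V(3,-2) = 0.000000; V(3,-1) = 0.000000; V(3,+0) = 0.000000; V(3,+1) = 2.644328; V(3,+2) = 7.990252; V(3,+3) = 15.235823
Backward induction: V(k, j) = exp(-r*dt) * [p_u * V(k+1, j+1) + p_m * V(k+1, j) + p_d * V(k+1, j-1)]
  V(2,-2) = exp(-r*dt) * [p_u*0.000000 + p_m*0.000000 + p_d*0.000000] = 0.000000
  V(2,-1) = exp(-r*dt) * [p_u*0.000000 + p_m*0.000000 + p_d*0.000000] = 0.000000
  V(2,+0) = exp(-r*dt) * [p_u*2.644328 + p_m*0.000000 + p_d*0.000000] = 0.409156
  V(2,+1) = exp(-r*dt) * [p_u*7.990252 + p_m*2.644328 + p_d*0.000000] = 2.983420
  V(2,+2) = exp(-r*dt) * [p_u*15.235823 + p_m*7.990252 + p_d*2.644328] = 8.100932
  V(1,-1) = exp(-r*dt) * [p_u*0.409156 + p_m*0.000000 + p_d*0.000000] = 0.063309
  V(1,+0) = exp(-r*dt) * [p_u*2.983420 + p_m*0.409156 + p_d*0.000000] = 0.731951
  V(1,+1) = exp(-r*dt) * [p_u*8.100932 + p_m*2.983420 + p_d*0.409156] = 3.296436
  V(0,+0) = exp(-r*dt) * [p_u*3.296436 + p_m*0.731951 + p_d*0.063309] = 1.004770


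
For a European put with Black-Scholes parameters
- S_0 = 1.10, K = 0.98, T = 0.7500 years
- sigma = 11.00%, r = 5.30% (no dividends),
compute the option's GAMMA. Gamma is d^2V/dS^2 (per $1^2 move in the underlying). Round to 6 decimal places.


Answer: Gamma = 0.932316

Derivation:
d1 = 1.6774690277; d2 = 1.5822062332
phi(d1) = 0.0976964846; exp(-qT) = 1.0000000000; exp(-rT) = 0.9610296665
Gamma = exp(-qT) * phi(d1) / (S * sigma * sqrt(T)) = 1.0000000000 * 0.0976964846 / (1.1000 * 0.1100 * 0.8660254038) = 0.932316


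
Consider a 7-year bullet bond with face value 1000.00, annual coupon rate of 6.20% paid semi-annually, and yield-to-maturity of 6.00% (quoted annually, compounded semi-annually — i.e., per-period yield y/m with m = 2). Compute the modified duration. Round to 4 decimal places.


Coupon per period c = face * coupon_rate / m = 31.000000
Periods per year m = 2; per-period yield y/m = 0.030000
Number of cashflows N = 14
Cashflows (t years, CF_t, discount factor 1/(1+y/m)^(m*t), PV):
  t = 0.5000: CF_t = 31.000000, DF = 0.970874, PV = 30.097087
  t = 1.0000: CF_t = 31.000000, DF = 0.942596, PV = 29.220473
  t = 1.5000: CF_t = 31.000000, DF = 0.915142, PV = 28.369391
  t = 2.0000: CF_t = 31.000000, DF = 0.888487, PV = 27.543098
  t = 2.5000: CF_t = 31.000000, DF = 0.862609, PV = 26.740872
  t = 3.0000: CF_t = 31.000000, DF = 0.837484, PV = 25.962012
  t = 3.5000: CF_t = 31.000000, DF = 0.813092, PV = 25.205837
  t = 4.0000: CF_t = 31.000000, DF = 0.789409, PV = 24.471686
  t = 4.5000: CF_t = 31.000000, DF = 0.766417, PV = 23.758919
  t = 5.0000: CF_t = 31.000000, DF = 0.744094, PV = 23.066911
  t = 5.5000: CF_t = 31.000000, DF = 0.722421, PV = 22.395060
  t = 6.0000: CF_t = 31.000000, DF = 0.701380, PV = 21.742776
  t = 6.5000: CF_t = 31.000000, DF = 0.680951, PV = 21.109492
  t = 7.0000: CF_t = 1031.000000, DF = 0.661118, PV = 681.612458
Price P = sum_t PV_t = 1011.296073
First compute Macaulay numerator sum_t t * PV_t:
  t * PV_t at t = 0.5000: 15.048544
  t * PV_t at t = 1.0000: 29.220473
  t * PV_t at t = 1.5000: 42.554087
  t * PV_t at t = 2.0000: 55.086197
  t * PV_t at t = 2.5000: 66.852181
  t * PV_t at t = 3.0000: 77.886036
  t * PV_t at t = 3.5000: 88.220429
  t * PV_t at t = 4.0000: 97.886745
  t * PV_t at t = 4.5000: 106.915134
  t * PV_t at t = 5.0000: 115.334557
  t * PV_t at t = 5.5000: 123.172828
  t * PV_t at t = 6.0000: 130.456658
  t * PV_t at t = 6.5000: 137.211695
  t * PV_t at t = 7.0000: 4771.287205
Macaulay duration D = 5857.132768 / 1011.296073 = 5.791709
Modified duration = D / (1 + y/m) = 5.791709 / (1 + 0.030000) = 5.623019

Answer: Modified duration = 5.6230


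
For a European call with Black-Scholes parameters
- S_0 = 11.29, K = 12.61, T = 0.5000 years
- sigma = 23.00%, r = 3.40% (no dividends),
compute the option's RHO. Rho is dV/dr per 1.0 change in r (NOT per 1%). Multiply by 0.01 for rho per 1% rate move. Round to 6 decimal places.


d1 = -0.4940387331; d2 = -0.6566732927
phi(d1) = 0.3531099957; exp(-qT) = 1.0000000000; exp(-rT) = 0.9831436846
N(d2) = 0.2556955053
Rho = K*T*exp(-rT)*N(d2) = 12.6100 * 0.5000 * 0.9831436846 * 0.2556955053 = 1.584985

Answer: Rho = 1.584985


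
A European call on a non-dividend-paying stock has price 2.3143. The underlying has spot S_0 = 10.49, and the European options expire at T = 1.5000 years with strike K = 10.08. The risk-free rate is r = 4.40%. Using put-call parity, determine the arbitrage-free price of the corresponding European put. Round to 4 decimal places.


Answer: Put price = 1.2605

Derivation:
Put-call parity: C - P = S_0 * exp(-qT) - K * exp(-rT).
S_0 * exp(-qT) = 10.4900 * 1.00000000 = 10.49000000
K * exp(-rT) = 10.0800 * 0.93613086 = 9.43619911
P = C - S*exp(-qT) + K*exp(-rT)
P = 2.3143 - 10.49000000 + 9.43619911 = 1.2605


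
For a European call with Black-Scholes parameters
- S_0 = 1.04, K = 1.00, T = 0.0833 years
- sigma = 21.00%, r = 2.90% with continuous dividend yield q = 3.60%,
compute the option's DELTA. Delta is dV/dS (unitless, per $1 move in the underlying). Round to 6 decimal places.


d1 = 0.6677876601; d2 = 0.6071780074
phi(d1) = 0.3192091614; exp(-qT) = 0.9970056919; exp(-rT) = 0.9975872155
N(d1) = 0.7478654277
Delta = exp(-qT) * N(d1) = 0.9970056919 * 0.7478654277 = 0.745626

Answer: Delta = 0.745626


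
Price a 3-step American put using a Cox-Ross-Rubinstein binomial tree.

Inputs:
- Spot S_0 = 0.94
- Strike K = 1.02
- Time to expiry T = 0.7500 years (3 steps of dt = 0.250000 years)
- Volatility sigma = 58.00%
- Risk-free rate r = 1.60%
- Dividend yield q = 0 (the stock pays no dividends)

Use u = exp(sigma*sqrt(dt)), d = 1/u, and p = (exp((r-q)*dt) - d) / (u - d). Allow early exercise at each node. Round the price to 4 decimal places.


Answer: Price = V(0,0) = 0.2434

Derivation:
dt = T/N = 0.250000
u = exp(sigma*sqrt(dt)) = 1.336427; d = 1/u = 0.748264
p = (exp((r-q)*dt) - d) / (u - d) = 0.434818
Discount per step: exp(-r*dt) = 0.996008
Stock lattice S(k, i) with i counting down-moves:
  k=0: S(0,0) = 0.9400
  k=1: S(1,0) = 1.2562; S(1,1) = 0.7034
  k=2: S(2,0) = 1.6789; S(2,1) = 0.9400; S(2,2) = 0.5263
  k=3: S(3,0) = 2.2437; S(3,1) = 1.2562; S(3,2) = 0.7034; S(3,3) = 0.3938
Terminal payoffs V(N, i) = max(K - S_T, 0):
  V(3,0) = 0.000000; V(3,1) = 0.000000; V(3,2) = 0.316632; V(3,3) = 0.626186
Backward induction: V(k, i) = exp(-r*dt) * [p * V(k+1, i) + (1-p) * V(k+1, i+1)]; then take max(V_cont, immediate exercise) for American.
  V(2,0) = exp(-r*dt) * [p*0.000000 + (1-p)*0.000000] = 0.000000; exercise = 0.000000; V(2,0) = max -> 0.000000
  V(2,1) = exp(-r*dt) * [p*0.000000 + (1-p)*0.316632] = 0.178240; exercise = 0.080000; V(2,1) = max -> 0.178240
  V(2,2) = exp(-r*dt) * [p*0.316632 + (1-p)*0.626186] = 0.489624; exercise = 0.493696; V(2,2) = max -> 0.493696
  V(1,0) = exp(-r*dt) * [p*0.000000 + (1-p)*0.178240] = 0.100336; exercise = 0.000000; V(1,0) = max -> 0.100336
  V(1,1) = exp(-r*dt) * [p*0.178240 + (1-p)*0.493696] = 0.355107; exercise = 0.316632; V(1,1) = max -> 0.355107
  V(0,0) = exp(-r*dt) * [p*0.100336 + (1-p)*0.355107] = 0.243352; exercise = 0.080000; V(0,0) = max -> 0.243352


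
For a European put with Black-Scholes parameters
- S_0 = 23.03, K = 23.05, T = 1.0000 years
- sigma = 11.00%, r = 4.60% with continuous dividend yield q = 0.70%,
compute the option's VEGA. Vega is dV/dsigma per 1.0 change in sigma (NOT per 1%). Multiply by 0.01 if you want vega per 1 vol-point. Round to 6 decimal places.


Answer: Vega = 8.416518

Derivation:
d1 = 0.4016540399; d2 = 0.2916540399
phi(d1) = 0.3680260641; exp(-qT) = 0.9930244429; exp(-rT) = 0.9550419622
Vega = S * exp(-qT) * phi(d1) * sqrt(T) = 23.0300 * 0.9930244429 * 0.3680260641 * 1.0000000000 = 8.416518


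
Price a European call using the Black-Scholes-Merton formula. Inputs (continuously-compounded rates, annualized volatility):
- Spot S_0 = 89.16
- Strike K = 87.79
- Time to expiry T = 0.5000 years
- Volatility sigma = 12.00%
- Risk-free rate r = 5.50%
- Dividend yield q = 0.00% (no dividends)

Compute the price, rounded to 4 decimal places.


Answer: Price = 5.2003

Derivation:
d1 = (ln(S/K) + (r - q + 0.5*sigma^2) * T) / (sigma * sqrt(T)) = 0.54900842
d2 = d1 - sigma * sqrt(T) = 0.46415561
exp(-rT) = 0.97287468; exp(-qT) = 1.00000000
C = S_0 * exp(-qT) * N(d1) - K * exp(-rT) * N(d2)
N(d1) = 0.70850017; N(d2) = 0.67873187
C = 89.1600 * 1.00000000 * 0.70850017 - 87.7900 * 0.97287468 * 0.67873187 = 5.2003


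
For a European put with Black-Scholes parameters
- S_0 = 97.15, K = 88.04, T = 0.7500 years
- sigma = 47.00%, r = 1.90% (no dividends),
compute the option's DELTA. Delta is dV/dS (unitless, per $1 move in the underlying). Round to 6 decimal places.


d1 = 0.4804350717; d2 = 0.0734031319
phi(d1) = 0.3554582552; exp(-qT) = 1.0000000000; exp(-rT) = 0.9858510507
N(-d1) = 0.3154590305
Delta = -exp(-qT) * N(-d1) = -1.0000000000 * 0.3154590305 = -0.315459

Answer: Delta = -0.315459


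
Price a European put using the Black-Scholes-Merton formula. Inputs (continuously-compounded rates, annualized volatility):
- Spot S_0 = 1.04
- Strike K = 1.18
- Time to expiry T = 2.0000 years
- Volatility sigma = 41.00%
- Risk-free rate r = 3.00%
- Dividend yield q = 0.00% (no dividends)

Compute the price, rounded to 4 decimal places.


Answer: Price = 0.2826

Derivation:
d1 = (ln(S/K) + (r - q + 0.5*sigma^2) * T) / (sigma * sqrt(T)) = 0.17558026
d2 = d1 - sigma * sqrt(T) = -0.40424730
exp(-rT) = 0.94176453; exp(-qT) = 1.00000000
P = K * exp(-rT) * N(-d2) - S_0 * exp(-qT) * N(-d1)
N(-d1) = 0.43031186; N(-d2) = 0.65698456
P = 1.1800 * 0.94176453 * 0.65698456 - 1.0400 * 1.00000000 * 0.43031186 = 0.2826


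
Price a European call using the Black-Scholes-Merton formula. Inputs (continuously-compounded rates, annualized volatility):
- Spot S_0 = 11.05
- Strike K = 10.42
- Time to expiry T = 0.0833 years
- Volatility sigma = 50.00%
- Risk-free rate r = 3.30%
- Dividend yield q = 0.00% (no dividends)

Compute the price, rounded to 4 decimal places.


Answer: Price = 1.0009

Derivation:
d1 = (ln(S/K) + (r - q + 0.5*sigma^2) * T) / (sigma * sqrt(T)) = 0.49799349
d2 = d1 - sigma * sqrt(T) = 0.35368479
exp(-rT) = 0.99725487; exp(-qT) = 1.00000000
C = S_0 * exp(-qT) * N(d1) - K * exp(-rT) * N(d2)
N(d1) = 0.69075568; N(d2) = 0.63821244
C = 11.0500 * 1.00000000 * 0.69075568 - 10.4200 * 0.99725487 * 0.63821244 = 1.0009


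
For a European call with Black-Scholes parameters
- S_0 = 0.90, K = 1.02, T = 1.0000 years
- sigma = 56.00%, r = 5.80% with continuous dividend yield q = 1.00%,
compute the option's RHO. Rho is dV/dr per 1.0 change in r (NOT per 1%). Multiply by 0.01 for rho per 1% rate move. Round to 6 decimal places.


d1 = 0.1422086733; d2 = -0.4177913267
phi(d1) = 0.3949286408; exp(-qT) = 0.9900498337; exp(-rT) = 0.9436499474
N(d2) = 0.3380498464
Rho = K*T*exp(-rT)*N(d2) = 1.0200 * 1.0000 * 0.9436499474 * 0.3380498464 = 0.325381

Answer: Rho = 0.325381


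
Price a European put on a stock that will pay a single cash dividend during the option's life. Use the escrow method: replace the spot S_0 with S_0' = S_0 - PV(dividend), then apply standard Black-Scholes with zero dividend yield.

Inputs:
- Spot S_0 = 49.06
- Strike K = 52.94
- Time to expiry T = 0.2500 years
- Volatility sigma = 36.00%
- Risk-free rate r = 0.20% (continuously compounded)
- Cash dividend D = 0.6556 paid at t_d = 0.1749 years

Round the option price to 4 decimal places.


PV(D) = D * exp(-r * t_d) = 0.6556 * 0.99965026 = 0.65537071
S_0' = S_0 - PV(D) = 49.0600 - 0.65537071 = 48.40462929
d1 = (ln(S_0'/K) + (r + sigma^2/2)*T) / (sigma*sqrt(T)) = -0.40479856
d2 = d1 - sigma*sqrt(T) = -0.58479856
exp(-rT) = 0.99950012
N(-d1) = 0.65718721; N(-d2) = 0.72065841
P = K * exp(-rT) * N(-d2) - S_0' * N(-d1) = 52.9400 * 0.99950012 * 0.72065841 - 48.40462929 * 0.65718721 = 6.3217

Answer: Price = 6.3217
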